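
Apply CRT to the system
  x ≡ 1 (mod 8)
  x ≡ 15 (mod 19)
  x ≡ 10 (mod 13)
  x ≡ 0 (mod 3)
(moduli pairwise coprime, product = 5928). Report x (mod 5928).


Product of moduli M = 8 · 19 · 13 · 3 = 5928.
Merge one congruence at a time:
  Start: x ≡ 1 (mod 8).
  Combine with x ≡ 15 (mod 19); new modulus lcm = 152.
    Write x = 1 + 8·t and substitute into x ≡ 15 (mod 19): 8·t ≡ 15 − 1 = 14 (mod 19).
    The inverse of 8 mod 19 is 12 (since 8·12 = 96 = 5·19 + 1), so t ≡ 12·14 = 168 ≡ 16 (mod 19).
    Then x = 1 + 8·16 = 129, valid modulo lcm(8, 19) = 152: x ≡ 129 (mod 152).
  Combine with x ≡ 10 (mod 13); new modulus lcm = 1976.
    Write x = 129 + 152·t and substitute into x ≡ 10 (mod 13): 152·t ≡ 10 − 129 = -119 (mod 13).
    Reduce coefficients mod 13: 9·t ≡ 11 (mod 13).
    The inverse of 9 mod 13 is 3 (since 9·3 = 27 = 2·13 + 1), so t ≡ 3·11 = 33 ≡ 7 (mod 13).
    Then x = 129 + 152·7 = 1193, valid modulo lcm(152, 13) = 1976: x ≡ 1193 (mod 1976).
  Combine with x ≡ 0 (mod 3); new modulus lcm = 5928.
    Write x = 1193 + 1976·t and substitute into x ≡ 0 (mod 3): 1976·t ≡ 0 − 1193 = -1193 (mod 3).
    Reduce coefficients mod 3: 2·t ≡ 1 (mod 3).
    The inverse of 2 mod 3 is 2 (since 2·2 = 4 = 1·3 + 1), so t ≡ 2·1 = 2 ≡ 2 (mod 3).
    Then x = 1193 + 1976·2 = 5145, valid modulo lcm(1976, 3) = 5928: x ≡ 5145 (mod 5928).
Verify against each original: 5145 mod 8 = 1, 5145 mod 19 = 15, 5145 mod 13 = 10, 5145 mod 3 = 0.

x ≡ 5145 (mod 5928).


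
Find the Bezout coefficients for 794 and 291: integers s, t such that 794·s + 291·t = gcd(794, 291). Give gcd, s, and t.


Euclidean algorithm on (794, 291) — divide until remainder is 0:
  794 = 2 · 291 + 212
  291 = 1 · 212 + 79
  212 = 2 · 79 + 54
  79 = 1 · 54 + 25
  54 = 2 · 25 + 4
  25 = 6 · 4 + 1
  4 = 4 · 1 + 0
gcd(794, 291) = 1.
Track Bezout coefficients alongside the remainders: start with r₀ = 794 = a·1 + b·0 (s = 1, t = 0) and r₁ = 291 = a·0 + b·1 (s = 0, t = 1); each new remainder r_{k+1} = r_{k-1} − q_k·r_k inherits s_{k+1} = s_{k-1} − q_k·s_k, t_{k+1} = t_{k-1} − q_k·t_k, so r_k = a·s_k + b·t_k at every step:
  q = 2: r = 212, s = 1 − 2·0 = 1, t = 0 − 2·1 = -2  (check: 794·1 + 291·(-2) = 212)
  q = 1: r = 79, s = 0 − 1·1 = -1, t = 1 − 1·(-2) = 3  (check: 794·(-1) + 291·3 = 79)
  q = 2: r = 54, s = 1 − 2·(-1) = 3, t = -2 − 2·3 = -8  (check: 794·3 + 291·(-8) = 54)
  q = 1: r = 25, s = -1 − 1·3 = -4, t = 3 − 1·(-8) = 11  (check: 794·(-4) + 291·11 = 25)
  q = 2: r = 4, s = 3 − 2·(-4) = 11, t = -8 − 2·11 = -30  (check: 794·11 + 291·(-30) = 4)
  q = 6: r = 1, s = -4 − 6·11 = -70, t = 11 − 6·(-30) = 191  (check: 794·(-70) + 291·191 = 1)
The row with r = 1 (the gcd) gives the Bezout coefficients s = -70, t = 191.
Result: 794 · (-70) + 291 · (191) = 1.

gcd(794, 291) = 1; s = -70, t = 191 (check: 794·(-70) + 291·191 = 1).


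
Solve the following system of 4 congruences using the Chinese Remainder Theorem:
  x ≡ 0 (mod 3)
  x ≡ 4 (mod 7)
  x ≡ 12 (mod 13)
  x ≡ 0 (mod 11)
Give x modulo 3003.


Product of moduli M = 3 · 7 · 13 · 11 = 3003.
Merge one congruence at a time:
  Start: x ≡ 0 (mod 3).
  Combine with x ≡ 4 (mod 7); new modulus lcm = 21.
    Write x = 0 + 3·t and substitute into x ≡ 4 (mod 7): 3·t ≡ 4 − 0 = 4 (mod 7).
    The inverse of 3 mod 7 is 5 (since 3·5 = 15 = 2·7 + 1), so t ≡ 5·4 = 20 ≡ 6 (mod 7).
    Then x = 0 + 3·6 = 18, valid modulo lcm(3, 7) = 21: x ≡ 18 (mod 21).
  Combine with x ≡ 12 (mod 13); new modulus lcm = 273.
    Write x = 18 + 21·t and substitute into x ≡ 12 (mod 13): 21·t ≡ 12 − 18 = -6 (mod 13).
    Reduce coefficients mod 13: 8·t ≡ 7 (mod 13).
    The inverse of 8 mod 13 is 5 (since 8·5 = 40 = 3·13 + 1), so t ≡ 5·7 = 35 ≡ 9 (mod 13).
    Then x = 18 + 21·9 = 207, valid modulo lcm(21, 13) = 273: x ≡ 207 (mod 273).
  Combine with x ≡ 0 (mod 11); new modulus lcm = 3003.
    Write x = 207 + 273·t and substitute into x ≡ 0 (mod 11): 273·t ≡ 0 − 207 = -207 (mod 11).
    Reduce coefficients mod 11: 9·t ≡ 2 (mod 11).
    The inverse of 9 mod 11 is 5 (since 9·5 = 45 = 4·11 + 1), so t ≡ 5·2 = 10 ≡ 10 (mod 11).
    Then x = 207 + 273·10 = 2937, valid modulo lcm(273, 11) = 3003: x ≡ 2937 (mod 3003).
Verify against each original: 2937 mod 3 = 0, 2937 mod 7 = 4, 2937 mod 13 = 12, 2937 mod 11 = 0.

x ≡ 2937 (mod 3003).


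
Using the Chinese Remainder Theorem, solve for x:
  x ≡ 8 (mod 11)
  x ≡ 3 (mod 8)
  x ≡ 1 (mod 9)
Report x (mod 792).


Moduli 11, 8, 9 are pairwise coprime; by CRT there is a unique solution modulo M = 11 · 8 · 9 = 792.
Solve pairwise, accumulating the modulus:
  Start with x ≡ 8 (mod 11).
  Combine with x ≡ 3 (mod 8): since gcd(11, 8) = 1, we get a unique residue mod 88.
    Write x = 8 + 11·t and substitute into x ≡ 3 (mod 8): 11·t ≡ 3 − 8 = -5 (mod 8).
    Reduce coefficients mod 8: 3·t ≡ 3 (mod 8).
    The inverse of 3 mod 8 is 3 (since 3·3 = 9 = 1·8 + 1), so t ≡ 3·3 = 9 ≡ 1 (mod 8).
    Then x = 8 + 11·1 = 19, valid modulo lcm(11, 8) = 88: x ≡ 19 (mod 88).
  Combine with x ≡ 1 (mod 9): since gcd(88, 9) = 1, we get a unique residue mod 792.
    Write x = 19 + 88·t and substitute into x ≡ 1 (mod 9): 88·t ≡ 1 − 19 = -18 (mod 9).
    Reduce coefficients mod 9: 7·t ≡ 0 (mod 9).
    The inverse of 7 mod 9 is 4 (since 7·4 = 28 = 3·9 + 1), so t ≡ 4·0 = 0 ≡ 0 (mod 9).
    Then x = 19 + 88·0 = 19, valid modulo lcm(88, 9) = 792: x ≡ 19 (mod 792).
Verify: 19 mod 11 = 8 ✓, 19 mod 8 = 3 ✓, 19 mod 9 = 1 ✓.

x ≡ 19 (mod 792).


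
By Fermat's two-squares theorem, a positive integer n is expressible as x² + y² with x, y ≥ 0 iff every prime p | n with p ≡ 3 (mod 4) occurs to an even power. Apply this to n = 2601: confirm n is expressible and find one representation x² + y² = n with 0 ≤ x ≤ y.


Step 1: Factor n = 2601 = 3^2 · 17^2.
Step 2: Check the mod-4 condition on each prime factor: 3 ≡ 3 (mod 4), exponent 2 (must be even); 17 ≡ 1 (mod 4), exponent 2.
All primes ≡ 3 (mod 4) appear to even exponent (or don't appear), so by the two-squares theorem n IS expressible as a sum of two squares.
Step 3: Build a representation. Group n = k² · m with k = 3 and m = 17 · 17 = 289 (a product of primes ≡ 1 (mod 4)); a representation of m scales to one of n via (k·x)² + (k·y)² = k²(x² + y²). Each prime p ≡ 1 (mod 4) is itself a sum of two squares; find a² by testing p − a² for a perfect square:
  17: 17 − 1² = 16 = 4² ⇒ 17 = 1² + 4².
  Combine using the Brahmagupta–Fibonacci identity (a² + b²)(c² + d²) = (ac − bd)² + (ad + bc)² = (ac + bd)² + (ad − bc)²:
  17 · 17 = 289: from (1² + 4²)(1² + 4²), take (1·1 − 4·4, 1·4 + 4·1) = (1 − 16, 4 + 4) = (-15, 8); dropping signs (only squares matter) gives (15, 8); check 15² + 8² = 225 + 64 = 289 ✓.
  Scale by k = 3: (3·15, 3·8) = (45, 24).
Step 4: Order so x ≤ y and verify: 24² + 45² = 576 + 2025 = 2601 = n. ✓

n = 2601 = 24² + 45² (one valid representation with x ≤ y).


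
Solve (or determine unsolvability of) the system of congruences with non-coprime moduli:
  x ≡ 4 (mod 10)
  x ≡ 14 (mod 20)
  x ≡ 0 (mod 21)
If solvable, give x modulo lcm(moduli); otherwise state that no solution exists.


Moduli 10, 20, 21 are not pairwise coprime, so CRT works modulo lcm(m_i) when all pairwise compatibility conditions hold.
Pairwise compatibility: gcd(m_i, m_j) must divide a_i - a_j for every pair.
Merge one congruence at a time:
  Start: x ≡ 4 (mod 10).
  Combine with x ≡ 14 (mod 20): gcd(10, 20) = 10; 14 - 4 = 10, which IS divisible by 10, so compatible.
    Write x = 4 + 10·t and substitute into x ≡ 14 (mod 20): 10·t ≡ 14 − 4 = 10 (mod 20).
    Divide the congruence (and modulus) by g = 10: 1·t ≡ 1 (mod 2).
    So t ≡ 1 (mod 2).
    Then x = 4 + 10·1 = 14, valid modulo lcm(10, 20) = 20: x ≡ 14 (mod 20).
  Combine with x ≡ 0 (mod 21): gcd(20, 21) = 1; 0 - 14 = -14, which IS divisible by 1, so compatible.
    Write x = 14 + 20·t and substitute into x ≡ 0 (mod 21): 20·t ≡ 0 − 14 = -14 (mod 21).
    Reduce coefficients mod 21: 20·t ≡ 7 (mod 21).
    The inverse of 20 mod 21 is 20 (since 20·20 = 400 = 19·21 + 1), so t ≡ 20·7 = 140 ≡ 14 (mod 21).
    Then x = 14 + 20·14 = 294, valid modulo lcm(20, 21) = 420: x ≡ 294 (mod 420).
Verify: 294 mod 10 = 4, 294 mod 20 = 14, 294 mod 21 = 0.

x ≡ 294 (mod 420).


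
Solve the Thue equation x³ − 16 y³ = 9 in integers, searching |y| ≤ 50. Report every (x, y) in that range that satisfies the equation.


The equation is x³ - 16y³ = 9. For fixed y, x³ = 16·y³ + 9, so a solution requires the RHS to be a perfect cube.
Strategy: iterate y from -50 to 50, compute RHS = 16·y³ + 9, and check whether it is a (positive or negative) perfect cube.
Check small values of y:
  y = 0: RHS = 9 is not a perfect cube.
  y = 1: RHS = 25 is not a perfect cube.
  y = -1: RHS = -7 is not a perfect cube.
  y = 2: RHS = 137 is not a perfect cube.
  y = -2: RHS = -119 is not a perfect cube.
  y = 3: RHS = 441 is not a perfect cube.
  y = -3: RHS = -423 is not a perfect cube.
Continuing the search up to |y| = 50 finds no solutions either.
No (x, y) in the scanned range satisfies the equation.

No integer solutions with |y| ≤ 50.


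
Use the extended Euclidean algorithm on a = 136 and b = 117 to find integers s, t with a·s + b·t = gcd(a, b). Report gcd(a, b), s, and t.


Euclidean algorithm on (136, 117) — divide until remainder is 0:
  136 = 1 · 117 + 19
  117 = 6 · 19 + 3
  19 = 6 · 3 + 1
  3 = 3 · 1 + 0
gcd(136, 117) = 1.
Track Bezout coefficients alongside the remainders: start with r₀ = 136 = a·1 + b·0 (s = 1, t = 0) and r₁ = 117 = a·0 + b·1 (s = 0, t = 1); each new remainder r_{k+1} = r_{k-1} − q_k·r_k inherits s_{k+1} = s_{k-1} − q_k·s_k, t_{k+1} = t_{k-1} − q_k·t_k, so r_k = a·s_k + b·t_k at every step:
  q = 1: r = 19, s = 1 − 1·0 = 1, t = 0 − 1·1 = -1  (check: 136·1 + 117·(-1) = 19)
  q = 6: r = 3, s = 0 − 6·1 = -6, t = 1 − 6·(-1) = 7  (check: 136·(-6) + 117·7 = 3)
  q = 6: r = 1, s = 1 − 6·(-6) = 37, t = -1 − 6·7 = -43  (check: 136·37 + 117·(-43) = 1)
The row with r = 1 (the gcd) gives the Bezout coefficients s = 37, t = -43.
Result: 136 · (37) + 117 · (-43) = 1.

gcd(136, 117) = 1; s = 37, t = -43 (check: 136·37 + 117·(-43) = 1).


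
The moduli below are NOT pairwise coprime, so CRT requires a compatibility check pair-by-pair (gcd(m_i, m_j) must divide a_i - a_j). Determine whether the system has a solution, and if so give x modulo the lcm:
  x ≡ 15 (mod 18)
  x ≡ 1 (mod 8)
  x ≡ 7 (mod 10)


Moduli 18, 8, 10 are not pairwise coprime, so CRT works modulo lcm(m_i) when all pairwise compatibility conditions hold.
Pairwise compatibility: gcd(m_i, m_j) must divide a_i - a_j for every pair.
Merge one congruence at a time:
  Start: x ≡ 15 (mod 18).
  Combine with x ≡ 1 (mod 8): gcd(18, 8) = 2; 1 - 15 = -14, which IS divisible by 2, so compatible.
    Write x = 15 + 18·t and substitute into x ≡ 1 (mod 8): 18·t ≡ 1 − 15 = -14 (mod 8).
    Divide the congruence (and modulus) by g = 2: 9·t ≡ -7 (mod 4).
    Reduce coefficients mod 4: 1·t ≡ 1 (mod 4).
    So t ≡ 1 (mod 4).
    Then x = 15 + 18·1 = 33, valid modulo lcm(18, 8) = 72: x ≡ 33 (mod 72).
  Combine with x ≡ 7 (mod 10): gcd(72, 10) = 2; 7 - 33 = -26, which IS divisible by 2, so compatible.
    Write x = 33 + 72·t and substitute into x ≡ 7 (mod 10): 72·t ≡ 7 − 33 = -26 (mod 10).
    Divide the congruence (and modulus) by g = 2: 36·t ≡ -13 (mod 5).
    Reduce coefficients mod 5: 1·t ≡ 2 (mod 5).
    So t ≡ 2 (mod 5).
    Then x = 33 + 72·2 = 177, valid modulo lcm(72, 10) = 360: x ≡ 177 (mod 360).
Verify: 177 mod 18 = 15, 177 mod 8 = 1, 177 mod 10 = 7.

x ≡ 177 (mod 360).


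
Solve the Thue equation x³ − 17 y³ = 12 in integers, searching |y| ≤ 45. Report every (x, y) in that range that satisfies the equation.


The equation is x³ - 17y³ = 12. For fixed y, x³ = 17·y³ + 12, so a solution requires the RHS to be a perfect cube.
Strategy: iterate y from -45 to 45, compute RHS = 17·y³ + 12, and check whether it is a (positive or negative) perfect cube.
Check small values of y:
  y = 0: RHS = 12 is not a perfect cube.
  y = 1: RHS = 29 is not a perfect cube.
  y = -1: RHS = -5 is not a perfect cube.
  y = 2: RHS = 148 is not a perfect cube.
  y = -2: RHS = -124 is not a perfect cube.
  y = 3: RHS = 471 is not a perfect cube.
  y = -3: RHS = -447 is not a perfect cube.
Continuing the search up to |y| = 45 finds no solutions either.
No (x, y) in the scanned range satisfies the equation.

No integer solutions with |y| ≤ 45.


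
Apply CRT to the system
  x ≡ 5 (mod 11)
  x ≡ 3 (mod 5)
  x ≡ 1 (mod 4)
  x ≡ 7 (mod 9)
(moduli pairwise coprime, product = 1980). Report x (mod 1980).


Product of moduli M = 11 · 5 · 4 · 9 = 1980.
Merge one congruence at a time:
  Start: x ≡ 5 (mod 11).
  Combine with x ≡ 3 (mod 5); new modulus lcm = 55.
    Write x = 5 + 11·t and substitute into x ≡ 3 (mod 5): 11·t ≡ 3 − 5 = -2 (mod 5).
    Reduce coefficients mod 5: 1·t ≡ 3 (mod 5).
    So t ≡ 3 (mod 5).
    Then x = 5 + 11·3 = 38, valid modulo lcm(11, 5) = 55: x ≡ 38 (mod 55).
  Combine with x ≡ 1 (mod 4); new modulus lcm = 220.
    Write x = 38 + 55·t and substitute into x ≡ 1 (mod 4): 55·t ≡ 1 − 38 = -37 (mod 4).
    Reduce coefficients mod 4: 3·t ≡ 3 (mod 4).
    The inverse of 3 mod 4 is 3 (since 3·3 = 9 = 2·4 + 1), so t ≡ 3·3 = 9 ≡ 1 (mod 4).
    Then x = 38 + 55·1 = 93, valid modulo lcm(55, 4) = 220: x ≡ 93 (mod 220).
  Combine with x ≡ 7 (mod 9); new modulus lcm = 1980.
    Write x = 93 + 220·t and substitute into x ≡ 7 (mod 9): 220·t ≡ 7 − 93 = -86 (mod 9).
    Reduce coefficients mod 9: 4·t ≡ 4 (mod 9).
    The inverse of 4 mod 9 is 7 (since 4·7 = 28 = 3·9 + 1), so t ≡ 7·4 = 28 ≡ 1 (mod 9).
    Then x = 93 + 220·1 = 313, valid modulo lcm(220, 9) = 1980: x ≡ 313 (mod 1980).
Verify against each original: 313 mod 11 = 5, 313 mod 5 = 3, 313 mod 4 = 1, 313 mod 9 = 7.

x ≡ 313 (mod 1980).


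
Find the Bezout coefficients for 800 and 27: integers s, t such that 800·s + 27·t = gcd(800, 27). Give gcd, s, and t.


Euclidean algorithm on (800, 27) — divide until remainder is 0:
  800 = 29 · 27 + 17
  27 = 1 · 17 + 10
  17 = 1 · 10 + 7
  10 = 1 · 7 + 3
  7 = 2 · 3 + 1
  3 = 3 · 1 + 0
gcd(800, 27) = 1.
Track Bezout coefficients alongside the remainders: start with r₀ = 800 = a·1 + b·0 (s = 1, t = 0) and r₁ = 27 = a·0 + b·1 (s = 0, t = 1); each new remainder r_{k+1} = r_{k-1} − q_k·r_k inherits s_{k+1} = s_{k-1} − q_k·s_k, t_{k+1} = t_{k-1} − q_k·t_k, so r_k = a·s_k + b·t_k at every step:
  q = 29: r = 17, s = 1 − 29·0 = 1, t = 0 − 29·1 = -29  (check: 800·1 + 27·(-29) = 17)
  q = 1: r = 10, s = 0 − 1·1 = -1, t = 1 − 1·(-29) = 30  (check: 800·(-1) + 27·30 = 10)
  q = 1: r = 7, s = 1 − 1·(-1) = 2, t = -29 − 1·30 = -59  (check: 800·2 + 27·(-59) = 7)
  q = 1: r = 3, s = -1 − 1·2 = -3, t = 30 − 1·(-59) = 89  (check: 800·(-3) + 27·89 = 3)
  q = 2: r = 1, s = 2 − 2·(-3) = 8, t = -59 − 2·89 = -237  (check: 800·8 + 27·(-237) = 1)
The row with r = 1 (the gcd) gives the Bezout coefficients s = 8, t = -237.
Result: 800 · (8) + 27 · (-237) = 1.

gcd(800, 27) = 1; s = 8, t = -237 (check: 800·8 + 27·(-237) = 1).


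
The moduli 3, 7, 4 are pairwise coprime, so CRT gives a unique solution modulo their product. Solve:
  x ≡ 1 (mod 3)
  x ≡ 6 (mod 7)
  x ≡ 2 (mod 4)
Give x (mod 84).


Moduli 3, 7, 4 are pairwise coprime; by CRT there is a unique solution modulo M = 3 · 7 · 4 = 84.
Solve pairwise, accumulating the modulus:
  Start with x ≡ 1 (mod 3).
  Combine with x ≡ 6 (mod 7): since gcd(3, 7) = 1, we get a unique residue mod 21.
    Write x = 1 + 3·t and substitute into x ≡ 6 (mod 7): 3·t ≡ 6 − 1 = 5 (mod 7).
    The inverse of 3 mod 7 is 5 (since 3·5 = 15 = 2·7 + 1), so t ≡ 5·5 = 25 ≡ 4 (mod 7).
    Then x = 1 + 3·4 = 13, valid modulo lcm(3, 7) = 21: x ≡ 13 (mod 21).
  Combine with x ≡ 2 (mod 4): since gcd(21, 4) = 1, we get a unique residue mod 84.
    Write x = 13 + 21·t and substitute into x ≡ 2 (mod 4): 21·t ≡ 2 − 13 = -11 (mod 4).
    Reduce coefficients mod 4: 1·t ≡ 1 (mod 4).
    So t ≡ 1 (mod 4).
    Then x = 13 + 21·1 = 34, valid modulo lcm(21, 4) = 84: x ≡ 34 (mod 84).
Verify: 34 mod 3 = 1 ✓, 34 mod 7 = 6 ✓, 34 mod 4 = 2 ✓.

x ≡ 34 (mod 84).


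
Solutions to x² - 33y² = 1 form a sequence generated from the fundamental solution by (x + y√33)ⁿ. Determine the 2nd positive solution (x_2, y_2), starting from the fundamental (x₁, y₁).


Step 1: Find the fundamental solution (x₁, y₁) of x² - 33y² = 1.
  Expand √33 as a continued fraction. a₀ = ⌊√33⌋ = 5; iterate m_{k+1} = d_k·a_k − m_k, d_{k+1} = (33 − m_{k+1}²)/d_k, a_{k+1} = ⌊(a₀ + m_{k+1})/d_{k+1}⌋ (starting m₀ = 0, d₀ = 1), with convergents p_k = a_k·p_{k-1} + p_{k-2}, q_k = a_k·q_{k-1} + q_{k-2} (p₋₁ = 1, q₋₁ = 0):
  k = 0: a₀ = 5; p₀/q₀ = 5/1; p₀² − 33·q₀² = 25 − 33 = -8.
  k = 1: m = 5, d = 8, a = ⌊(5 + 5)/8⌋ = 1; p/q = (1·5 + 1)/(1·1 + 0) = 6/1; p² − 33·q² = 36 − 33 = 3.
  k = 2: m = 3, d = 3, a = ⌊(5 + 3)/3⌋ = 2; p/q = (2·6 + 5)/(2·1 + 1) = 17/3; p² − 33·q² = 289 − 297 = -8.
  k = 3: m = 3, d = 8, a = ⌊(5 + 3)/8⌋ = 1; p/q = (1·17 + 6)/(1·3 + 1) = 23/4; p² − 33·q² = 529 − 528 = 1.
  The first convergent with p² − 33·q² = 1 gives the fundamental solution (x₁, y₁) = (23, 4).
Step 2: Apply the recurrence (x_{n+1}, y_{n+1}) = (x₁x_n + 33y₁y_n, x₁y_n + y₁x_n) repeatedly.
  From (x_1, y_1) = (23, 4): x_2 = 23·23 + 33·4·4 = 1057; y_2 = 23·4 + 4·23 = 184.
Step 3: Verify x_2² - 33·y_2² = 1117249 - 1117248 = 1 (should be 1). ✓

(x_1, y_1) = (23, 4); (x_2, y_2) = (1057, 184).


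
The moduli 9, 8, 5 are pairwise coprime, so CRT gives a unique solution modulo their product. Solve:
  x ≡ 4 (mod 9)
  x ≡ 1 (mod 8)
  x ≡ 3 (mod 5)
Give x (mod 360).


Moduli 9, 8, 5 are pairwise coprime; by CRT there is a unique solution modulo M = 9 · 8 · 5 = 360.
Solve pairwise, accumulating the modulus:
  Start with x ≡ 4 (mod 9).
  Combine with x ≡ 1 (mod 8): since gcd(9, 8) = 1, we get a unique residue mod 72.
    Write x = 4 + 9·t and substitute into x ≡ 1 (mod 8): 9·t ≡ 1 − 4 = -3 (mod 8).
    Reduce coefficients mod 8: 1·t ≡ 5 (mod 8).
    So t ≡ 5 (mod 8).
    Then x = 4 + 9·5 = 49, valid modulo lcm(9, 8) = 72: x ≡ 49 (mod 72).
  Combine with x ≡ 3 (mod 5): since gcd(72, 5) = 1, we get a unique residue mod 360.
    Write x = 49 + 72·t and substitute into x ≡ 3 (mod 5): 72·t ≡ 3 − 49 = -46 (mod 5).
    Reduce coefficients mod 5: 2·t ≡ 4 (mod 5).
    The inverse of 2 mod 5 is 3 (since 2·3 = 6 = 1·5 + 1), so t ≡ 3·4 = 12 ≡ 2 (mod 5).
    Then x = 49 + 72·2 = 193, valid modulo lcm(72, 5) = 360: x ≡ 193 (mod 360).
Verify: 193 mod 9 = 4 ✓, 193 mod 8 = 1 ✓, 193 mod 5 = 3 ✓.

x ≡ 193 (mod 360).


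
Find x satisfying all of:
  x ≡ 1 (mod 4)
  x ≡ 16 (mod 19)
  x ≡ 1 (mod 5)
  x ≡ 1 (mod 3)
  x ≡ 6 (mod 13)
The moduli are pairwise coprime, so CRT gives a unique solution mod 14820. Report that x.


Product of moduli M = 4 · 19 · 5 · 3 · 13 = 14820.
Merge one congruence at a time:
  Start: x ≡ 1 (mod 4).
  Combine with x ≡ 16 (mod 19); new modulus lcm = 76.
    Write x = 1 + 4·t and substitute into x ≡ 16 (mod 19): 4·t ≡ 16 − 1 = 15 (mod 19).
    The inverse of 4 mod 19 is 5 (since 4·5 = 20 = 1·19 + 1), so t ≡ 5·15 = 75 ≡ 18 (mod 19).
    Then x = 1 + 4·18 = 73, valid modulo lcm(4, 19) = 76: x ≡ 73 (mod 76).
  Combine with x ≡ 1 (mod 5); new modulus lcm = 380.
    Write x = 73 + 76·t and substitute into x ≡ 1 (mod 5): 76·t ≡ 1 − 73 = -72 (mod 5).
    Reduce coefficients mod 5: 1·t ≡ 3 (mod 5).
    So t ≡ 3 (mod 5).
    Then x = 73 + 76·3 = 301, valid modulo lcm(76, 5) = 380: x ≡ 301 (mod 380).
  Combine with x ≡ 1 (mod 3); new modulus lcm = 1140.
    Write x = 301 + 380·t and substitute into x ≡ 1 (mod 3): 380·t ≡ 1 − 301 = -300 (mod 3).
    Reduce coefficients mod 3: 2·t ≡ 0 (mod 3).
    The inverse of 2 mod 3 is 2 (since 2·2 = 4 = 1·3 + 1), so t ≡ 2·0 = 0 ≡ 0 (mod 3).
    Then x = 301 + 380·0 = 301, valid modulo lcm(380, 3) = 1140: x ≡ 301 (mod 1140).
  Combine with x ≡ 6 (mod 13); new modulus lcm = 14820.
    Write x = 301 + 1140·t and substitute into x ≡ 6 (mod 13): 1140·t ≡ 6 − 301 = -295 (mod 13).
    Reduce coefficients mod 13: 9·t ≡ 4 (mod 13).
    The inverse of 9 mod 13 is 3 (since 9·3 = 27 = 2·13 + 1), so t ≡ 3·4 = 12 ≡ 12 (mod 13).
    Then x = 301 + 1140·12 = 13981, valid modulo lcm(1140, 13) = 14820: x ≡ 13981 (mod 14820).
Verify against each original: 13981 mod 4 = 1, 13981 mod 19 = 16, 13981 mod 5 = 1, 13981 mod 3 = 1, 13981 mod 13 = 6.

x ≡ 13981 (mod 14820).


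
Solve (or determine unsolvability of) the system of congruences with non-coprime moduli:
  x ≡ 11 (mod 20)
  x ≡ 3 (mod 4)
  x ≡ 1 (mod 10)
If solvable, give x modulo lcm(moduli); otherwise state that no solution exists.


Moduli 20, 4, 10 are not pairwise coprime, so CRT works modulo lcm(m_i) when all pairwise compatibility conditions hold.
Pairwise compatibility: gcd(m_i, m_j) must divide a_i - a_j for every pair.
Merge one congruence at a time:
  Start: x ≡ 11 (mod 20).
  Combine with x ≡ 3 (mod 4): gcd(20, 4) = 4; 3 - 11 = -8, which IS divisible by 4, so compatible.
    Write x = 11 + 20·t and substitute into x ≡ 3 (mod 4): 20·t ≡ 3 − 11 = -8 (mod 4).
    Divide the congruence (and modulus) by g = 4: 5·t ≡ -2 (mod 1).
    Modulo 1 every t works; take t = 0.
    Then x = 11 + 20·0 = 11, valid modulo lcm(20, 4) = 20: x ≡ 11 (mod 20).
  Combine with x ≡ 1 (mod 10): gcd(20, 10) = 10; 1 - 11 = -10, which IS divisible by 10, so compatible.
    Write x = 11 + 20·t and substitute into x ≡ 1 (mod 10): 20·t ≡ 1 − 11 = -10 (mod 10).
    Divide the congruence (and modulus) by g = 10: 2·t ≡ -1 (mod 1).
    Modulo 1 every t works; take t = 0.
    Then x = 11 + 20·0 = 11, valid modulo lcm(20, 10) = 20: x ≡ 11 (mod 20).
Verify: 11 mod 20 = 11, 11 mod 4 = 3, 11 mod 10 = 1.

x ≡ 11 (mod 20).


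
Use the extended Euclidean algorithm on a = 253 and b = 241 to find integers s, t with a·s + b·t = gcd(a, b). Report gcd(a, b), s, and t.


Euclidean algorithm on (253, 241) — divide until remainder is 0:
  253 = 1 · 241 + 12
  241 = 20 · 12 + 1
  12 = 12 · 1 + 0
gcd(253, 241) = 1.
Track Bezout coefficients alongside the remainders: start with r₀ = 253 = a·1 + b·0 (s = 1, t = 0) and r₁ = 241 = a·0 + b·1 (s = 0, t = 1); each new remainder r_{k+1} = r_{k-1} − q_k·r_k inherits s_{k+1} = s_{k-1} − q_k·s_k, t_{k+1} = t_{k-1} − q_k·t_k, so r_k = a·s_k + b·t_k at every step:
  q = 1: r = 12, s = 1 − 1·0 = 1, t = 0 − 1·1 = -1  (check: 253·1 + 241·(-1) = 12)
  q = 20: r = 1, s = 0 − 20·1 = -20, t = 1 − 20·(-1) = 21  (check: 253·(-20) + 241·21 = 1)
The row with r = 1 (the gcd) gives the Bezout coefficients s = -20, t = 21.
Result: 253 · (-20) + 241 · (21) = 1.

gcd(253, 241) = 1; s = -20, t = 21 (check: 253·(-20) + 241·21 = 1).


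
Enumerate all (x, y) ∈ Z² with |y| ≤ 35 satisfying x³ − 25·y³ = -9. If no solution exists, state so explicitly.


The equation is x³ - 25y³ = -9. For fixed y, x³ = 25·y³ − 9, so a solution requires the RHS to be a perfect cube.
Strategy: iterate y from -35 to 35, compute RHS = 25·y³ − 9, and check whether it is a (positive or negative) perfect cube.
Check small values of y:
  y = 0: RHS = -9 is not a perfect cube.
  y = 1: RHS = 16 is not a perfect cube.
  y = -1: RHS = -34 is not a perfect cube.
  y = 2: RHS = 191 is not a perfect cube.
  y = -2: RHS = -209 is not a perfect cube.
  y = 3: RHS = 666 is not a perfect cube.
  y = -3: RHS = -684 is not a perfect cube.
Continuing the search up to |y| = 35 finds no solutions either.
No (x, y) in the scanned range satisfies the equation.

No integer solutions with |y| ≤ 35.


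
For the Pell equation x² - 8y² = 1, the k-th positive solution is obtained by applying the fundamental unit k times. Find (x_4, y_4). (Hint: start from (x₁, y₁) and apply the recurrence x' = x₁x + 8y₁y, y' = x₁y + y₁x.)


Step 1: Find the fundamental solution (x₁, y₁) of x² - 8y² = 1.
  Expand √8 as a continued fraction. a₀ = ⌊√8⌋ = 2; iterate m_{k+1} = d_k·a_k − m_k, d_{k+1} = (8 − m_{k+1}²)/d_k, a_{k+1} = ⌊(a₀ + m_{k+1})/d_{k+1}⌋ (starting m₀ = 0, d₀ = 1), with convergents p_k = a_k·p_{k-1} + p_{k-2}, q_k = a_k·q_{k-1} + q_{k-2} (p₋₁ = 1, q₋₁ = 0):
  k = 0: a₀ = 2; p₀/q₀ = 2/1; p₀² − 8·q₀² = 4 − 8 = -4.
  k = 1: m = 2, d = 4, a = ⌊(2 + 2)/4⌋ = 1; p/q = (1·2 + 1)/(1·1 + 0) = 3/1; p² − 8·q² = 9 − 8 = 1.
  The first convergent with p² − 8·q² = 1 gives the fundamental solution (x₁, y₁) = (3, 1).
Step 2: Apply the recurrence (x_{n+1}, y_{n+1}) = (x₁x_n + 8y₁y_n, x₁y_n + y₁x_n) repeatedly.
  From (x_1, y_1) = (3, 1): x_2 = 3·3 + 8·1·1 = 17; y_2 = 3·1 + 1·3 = 6.
  From (x_2, y_2) = (17, 6): x_3 = 3·17 + 8·1·6 = 99; y_3 = 3·6 + 1·17 = 35.
  From (x_3, y_3) = (99, 35): x_4 = 3·99 + 8·1·35 = 577; y_4 = 3·35 + 1·99 = 204.
Step 3: Verify x_4² - 8·y_4² = 332929 - 332928 = 1 (should be 1). ✓

(x_1, y_1) = (3, 1); (x_4, y_4) = (577, 204).


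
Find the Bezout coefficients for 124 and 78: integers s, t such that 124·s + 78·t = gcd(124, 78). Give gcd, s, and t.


Euclidean algorithm on (124, 78) — divide until remainder is 0:
  124 = 1 · 78 + 46
  78 = 1 · 46 + 32
  46 = 1 · 32 + 14
  32 = 2 · 14 + 4
  14 = 3 · 4 + 2
  4 = 2 · 2 + 0
gcd(124, 78) = 2.
Track Bezout coefficients alongside the remainders: start with r₀ = 124 = a·1 + b·0 (s = 1, t = 0) and r₁ = 78 = a·0 + b·1 (s = 0, t = 1); each new remainder r_{k+1} = r_{k-1} − q_k·r_k inherits s_{k+1} = s_{k-1} − q_k·s_k, t_{k+1} = t_{k-1} − q_k·t_k, so r_k = a·s_k + b·t_k at every step:
  q = 1: r = 46, s = 1 − 1·0 = 1, t = 0 − 1·1 = -1  (check: 124·1 + 78·(-1) = 46)
  q = 1: r = 32, s = 0 − 1·1 = -1, t = 1 − 1·(-1) = 2  (check: 124·(-1) + 78·2 = 32)
  q = 1: r = 14, s = 1 − 1·(-1) = 2, t = -1 − 1·2 = -3  (check: 124·2 + 78·(-3) = 14)
  q = 2: r = 4, s = -1 − 2·2 = -5, t = 2 − 2·(-3) = 8  (check: 124·(-5) + 78·8 = 4)
  q = 3: r = 2, s = 2 − 3·(-5) = 17, t = -3 − 3·8 = -27  (check: 124·17 + 78·(-27) = 2)
The row with r = 2 (the gcd) gives the Bezout coefficients s = 17, t = -27.
Result: 124 · (17) + 78 · (-27) = 2.

gcd(124, 78) = 2; s = 17, t = -27 (check: 124·17 + 78·(-27) = 2).


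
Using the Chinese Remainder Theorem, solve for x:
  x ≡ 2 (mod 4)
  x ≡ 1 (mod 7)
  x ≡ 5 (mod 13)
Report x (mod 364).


Moduli 4, 7, 13 are pairwise coprime; by CRT there is a unique solution modulo M = 4 · 7 · 13 = 364.
Solve pairwise, accumulating the modulus:
  Start with x ≡ 2 (mod 4).
  Combine with x ≡ 1 (mod 7): since gcd(4, 7) = 1, we get a unique residue mod 28.
    Write x = 2 + 4·t and substitute into x ≡ 1 (mod 7): 4·t ≡ 1 − 2 = -1 (mod 7).
    Reduce coefficients mod 7: 4·t ≡ 6 (mod 7).
    The inverse of 4 mod 7 is 2 (since 4·2 = 8 = 1·7 + 1), so t ≡ 2·6 = 12 ≡ 5 (mod 7).
    Then x = 2 + 4·5 = 22, valid modulo lcm(4, 7) = 28: x ≡ 22 (mod 28).
  Combine with x ≡ 5 (mod 13): since gcd(28, 13) = 1, we get a unique residue mod 364.
    Write x = 22 + 28·t and substitute into x ≡ 5 (mod 13): 28·t ≡ 5 − 22 = -17 (mod 13).
    Reduce coefficients mod 13: 2·t ≡ 9 (mod 13).
    The inverse of 2 mod 13 is 7 (since 2·7 = 14 = 1·13 + 1), so t ≡ 7·9 = 63 ≡ 11 (mod 13).
    Then x = 22 + 28·11 = 330, valid modulo lcm(28, 13) = 364: x ≡ 330 (mod 364).
Verify: 330 mod 4 = 2 ✓, 330 mod 7 = 1 ✓, 330 mod 13 = 5 ✓.

x ≡ 330 (mod 364).


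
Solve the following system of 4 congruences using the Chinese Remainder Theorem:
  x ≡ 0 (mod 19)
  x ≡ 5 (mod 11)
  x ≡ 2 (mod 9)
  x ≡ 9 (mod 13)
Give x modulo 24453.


Product of moduli M = 19 · 11 · 9 · 13 = 24453.
Merge one congruence at a time:
  Start: x ≡ 0 (mod 19).
  Combine with x ≡ 5 (mod 11); new modulus lcm = 209.
    Write x = 0 + 19·t and substitute into x ≡ 5 (mod 11): 19·t ≡ 5 − 0 = 5 (mod 11).
    Reduce coefficients mod 11: 8·t ≡ 5 (mod 11).
    The inverse of 8 mod 11 is 7 (since 8·7 = 56 = 5·11 + 1), so t ≡ 7·5 = 35 ≡ 2 (mod 11).
    Then x = 0 + 19·2 = 38, valid modulo lcm(19, 11) = 209: x ≡ 38 (mod 209).
  Combine with x ≡ 2 (mod 9); new modulus lcm = 1881.
    Write x = 38 + 209·t and substitute into x ≡ 2 (mod 9): 209·t ≡ 2 − 38 = -36 (mod 9).
    Reduce coefficients mod 9: 2·t ≡ 0 (mod 9).
    The inverse of 2 mod 9 is 5 (since 2·5 = 10 = 1·9 + 1), so t ≡ 5·0 = 0 ≡ 0 (mod 9).
    Then x = 38 + 209·0 = 38, valid modulo lcm(209, 9) = 1881: x ≡ 38 (mod 1881).
  Combine with x ≡ 9 (mod 13); new modulus lcm = 24453.
    Write x = 38 + 1881·t and substitute into x ≡ 9 (mod 13): 1881·t ≡ 9 − 38 = -29 (mod 13).
    Reduce coefficients mod 13: 9·t ≡ 10 (mod 13).
    The inverse of 9 mod 13 is 3 (since 9·3 = 27 = 2·13 + 1), so t ≡ 3·10 = 30 ≡ 4 (mod 13).
    Then x = 38 + 1881·4 = 7562, valid modulo lcm(1881, 13) = 24453: x ≡ 7562 (mod 24453).
Verify against each original: 7562 mod 19 = 0, 7562 mod 11 = 5, 7562 mod 9 = 2, 7562 mod 13 = 9.

x ≡ 7562 (mod 24453).


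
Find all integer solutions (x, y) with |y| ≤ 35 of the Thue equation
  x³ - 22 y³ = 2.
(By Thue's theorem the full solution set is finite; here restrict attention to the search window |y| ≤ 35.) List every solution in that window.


The equation is x³ - 22y³ = 2. For fixed y, x³ = 22·y³ + 2, so a solution requires the RHS to be a perfect cube.
Strategy: iterate y from -35 to 35, compute RHS = 22·y³ + 2, and check whether it is a (positive or negative) perfect cube.
Check small values of y:
  y = 0: RHS = 2 is not a perfect cube.
  y = 1: RHS = 24 is not a perfect cube.
  y = -1: RHS = -20 is not a perfect cube.
  y = 2: RHS = 178 is not a perfect cube.
  y = -2: RHS = -174 is not a perfect cube.
  y = 3: RHS = 596 is not a perfect cube.
  y = -3: RHS = -592 is not a perfect cube.
Continuing the search up to |y| = 35 finds no solutions either.
No (x, y) in the scanned range satisfies the equation.

No integer solutions with |y| ≤ 35.


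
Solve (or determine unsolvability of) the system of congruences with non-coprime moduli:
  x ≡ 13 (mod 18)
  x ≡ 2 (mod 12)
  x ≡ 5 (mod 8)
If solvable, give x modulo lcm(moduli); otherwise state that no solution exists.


Moduli 18, 12, 8 are not pairwise coprime, so CRT works modulo lcm(m_i) when all pairwise compatibility conditions hold.
Pairwise compatibility: gcd(m_i, m_j) must divide a_i - a_j for every pair.
Merge one congruence at a time:
  Start: x ≡ 13 (mod 18).
  Combine with x ≡ 2 (mod 12): gcd(18, 12) = 6, and 2 - 13 = -11 is NOT divisible by 6.
    ⇒ system is inconsistent (no integer solution).

No solution (the system is inconsistent).


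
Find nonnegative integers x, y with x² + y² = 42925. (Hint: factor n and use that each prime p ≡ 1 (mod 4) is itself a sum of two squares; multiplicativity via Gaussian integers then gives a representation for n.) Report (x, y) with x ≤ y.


Step 1: Factor n = 42925 = 5^2 · 17 · 101.
Step 2: Check the mod-4 condition on each prime factor: 5 ≡ 1 (mod 4), exponent 2; 17 ≡ 1 (mod 4), exponent 1; 101 ≡ 1 (mod 4), exponent 1.
All primes ≡ 3 (mod 4) appear to even exponent (or don't appear), so by the two-squares theorem n IS expressible as a sum of two squares.
Step 3: Build a representation. Group n = k² · m with k = 5 and m = 17 · 101 = 1717 (a product of primes ≡ 1 (mod 4)); a representation of m scales to one of n via (k·x)² + (k·y)² = k²(x² + y²). Each prime p ≡ 1 (mod 4) is itself a sum of two squares; find a² by testing p − a² for a perfect square:
  17: 17 − 1² = 16 = 4² ⇒ 17 = 1² + 4².
  101: 101 − 1² = 100 = 10² ⇒ 101 = 1² + 10².
  Combine using the Brahmagupta–Fibonacci identity (a² + b²)(c² + d²) = (ac − bd)² + (ad + bc)² = (ac + bd)² + (ad − bc)²:
  17 · 101 = 1717: from (1² + 4²)(1² + 10²), take (1·1 − 4·10, 1·10 + 4·1) = (1 − 40, 10 + 4) = (-39, 14); dropping signs (only squares matter) gives (39, 14); check 39² + 14² = 1521 + 196 = 1717 ✓.
  Scale by k = 5: (5·39, 5·14) = (195, 70).
Step 4: Order so x ≤ y and verify: 70² + 195² = 4900 + 38025 = 42925 = n. ✓

n = 42925 = 70² + 195² (one valid representation with x ≤ y).


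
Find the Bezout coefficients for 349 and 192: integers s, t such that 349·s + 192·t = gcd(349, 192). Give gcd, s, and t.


Euclidean algorithm on (349, 192) — divide until remainder is 0:
  349 = 1 · 192 + 157
  192 = 1 · 157 + 35
  157 = 4 · 35 + 17
  35 = 2 · 17 + 1
  17 = 17 · 1 + 0
gcd(349, 192) = 1.
Track Bezout coefficients alongside the remainders: start with r₀ = 349 = a·1 + b·0 (s = 1, t = 0) and r₁ = 192 = a·0 + b·1 (s = 0, t = 1); each new remainder r_{k+1} = r_{k-1} − q_k·r_k inherits s_{k+1} = s_{k-1} − q_k·s_k, t_{k+1} = t_{k-1} − q_k·t_k, so r_k = a·s_k + b·t_k at every step:
  q = 1: r = 157, s = 1 − 1·0 = 1, t = 0 − 1·1 = -1  (check: 349·1 + 192·(-1) = 157)
  q = 1: r = 35, s = 0 − 1·1 = -1, t = 1 − 1·(-1) = 2  (check: 349·(-1) + 192·2 = 35)
  q = 4: r = 17, s = 1 − 4·(-1) = 5, t = -1 − 4·2 = -9  (check: 349·5 + 192·(-9) = 17)
  q = 2: r = 1, s = -1 − 2·5 = -11, t = 2 − 2·(-9) = 20  (check: 349·(-11) + 192·20 = 1)
The row with r = 1 (the gcd) gives the Bezout coefficients s = -11, t = 20.
Result: 349 · (-11) + 192 · (20) = 1.

gcd(349, 192) = 1; s = -11, t = 20 (check: 349·(-11) + 192·20 = 1).


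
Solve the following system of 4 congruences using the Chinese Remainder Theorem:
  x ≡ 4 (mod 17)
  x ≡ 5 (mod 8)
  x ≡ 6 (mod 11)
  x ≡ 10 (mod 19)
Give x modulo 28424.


Product of moduli M = 17 · 8 · 11 · 19 = 28424.
Merge one congruence at a time:
  Start: x ≡ 4 (mod 17).
  Combine with x ≡ 5 (mod 8); new modulus lcm = 136.
    Write x = 4 + 17·t and substitute into x ≡ 5 (mod 8): 17·t ≡ 5 − 4 = 1 (mod 8).
    Reduce coefficients mod 8: 1·t ≡ 1 (mod 8).
    So t ≡ 1 (mod 8).
    Then x = 4 + 17·1 = 21, valid modulo lcm(17, 8) = 136: x ≡ 21 (mod 136).
  Combine with x ≡ 6 (mod 11); new modulus lcm = 1496.
    Write x = 21 + 136·t and substitute into x ≡ 6 (mod 11): 136·t ≡ 6 − 21 = -15 (mod 11).
    Reduce coefficients mod 11: 4·t ≡ 7 (mod 11).
    The inverse of 4 mod 11 is 3 (since 4·3 = 12 = 1·11 + 1), so t ≡ 3·7 = 21 ≡ 10 (mod 11).
    Then x = 21 + 136·10 = 1381, valid modulo lcm(136, 11) = 1496: x ≡ 1381 (mod 1496).
  Combine with x ≡ 10 (mod 19); new modulus lcm = 28424.
    Write x = 1381 + 1496·t and substitute into x ≡ 10 (mod 19): 1496·t ≡ 10 − 1381 = -1371 (mod 19).
    Reduce coefficients mod 19: 14·t ≡ 16 (mod 19).
    The inverse of 14 mod 19 is 15 (since 14·15 = 210 = 11·19 + 1), so t ≡ 15·16 = 240 ≡ 12 (mod 19).
    Then x = 1381 + 1496·12 = 19333, valid modulo lcm(1496, 19) = 28424: x ≡ 19333 (mod 28424).
Verify against each original: 19333 mod 17 = 4, 19333 mod 8 = 5, 19333 mod 11 = 6, 19333 mod 19 = 10.

x ≡ 19333 (mod 28424).


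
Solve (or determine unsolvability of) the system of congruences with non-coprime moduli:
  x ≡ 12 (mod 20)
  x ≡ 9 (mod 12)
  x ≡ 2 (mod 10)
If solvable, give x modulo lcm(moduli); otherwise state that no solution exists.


Moduli 20, 12, 10 are not pairwise coprime, so CRT works modulo lcm(m_i) when all pairwise compatibility conditions hold.
Pairwise compatibility: gcd(m_i, m_j) must divide a_i - a_j for every pair.
Merge one congruence at a time:
  Start: x ≡ 12 (mod 20).
  Combine with x ≡ 9 (mod 12): gcd(20, 12) = 4, and 9 - 12 = -3 is NOT divisible by 4.
    ⇒ system is inconsistent (no integer solution).

No solution (the system is inconsistent).


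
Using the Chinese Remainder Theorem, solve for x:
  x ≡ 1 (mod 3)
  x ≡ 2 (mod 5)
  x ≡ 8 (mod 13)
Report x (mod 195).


Moduli 3, 5, 13 are pairwise coprime; by CRT there is a unique solution modulo M = 3 · 5 · 13 = 195.
Solve pairwise, accumulating the modulus:
  Start with x ≡ 1 (mod 3).
  Combine with x ≡ 2 (mod 5): since gcd(3, 5) = 1, we get a unique residue mod 15.
    Write x = 1 + 3·t and substitute into x ≡ 2 (mod 5): 3·t ≡ 2 − 1 = 1 (mod 5).
    The inverse of 3 mod 5 is 2 (since 3·2 = 6 = 1·5 + 1), so t ≡ 2·1 = 2 ≡ 2 (mod 5).
    Then x = 1 + 3·2 = 7, valid modulo lcm(3, 5) = 15: x ≡ 7 (mod 15).
  Combine with x ≡ 8 (mod 13): since gcd(15, 13) = 1, we get a unique residue mod 195.
    Write x = 7 + 15·t and substitute into x ≡ 8 (mod 13): 15·t ≡ 8 − 7 = 1 (mod 13).
    Reduce coefficients mod 13: 2·t ≡ 1 (mod 13).
    The inverse of 2 mod 13 is 7 (since 2·7 = 14 = 1·13 + 1), so t ≡ 7·1 = 7 ≡ 7 (mod 13).
    Then x = 7 + 15·7 = 112, valid modulo lcm(15, 13) = 195: x ≡ 112 (mod 195).
Verify: 112 mod 3 = 1 ✓, 112 mod 5 = 2 ✓, 112 mod 13 = 8 ✓.

x ≡ 112 (mod 195).


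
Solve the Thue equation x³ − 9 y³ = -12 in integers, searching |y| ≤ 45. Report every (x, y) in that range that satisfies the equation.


The equation is x³ - 9y³ = -12. For fixed y, x³ = 9·y³ − 12, so a solution requires the RHS to be a perfect cube.
Strategy: iterate y from -45 to 45, compute RHS = 9·y³ − 12, and check whether it is a (positive or negative) perfect cube.
Check small values of y:
  y = 0: RHS = -12 is not a perfect cube.
  y = 1: RHS = -3 is not a perfect cube.
  y = -1: RHS = -21 is not a perfect cube.
  y = 2: RHS = 60 is not a perfect cube.
  y = -2: RHS = -84 is not a perfect cube.
  y = 3: RHS = 231 is not a perfect cube.
  y = -3: RHS = -255 is not a perfect cube.
Continuing the search up to |y| = 45 finds no solutions either.
No (x, y) in the scanned range satisfies the equation.

No integer solutions with |y| ≤ 45.


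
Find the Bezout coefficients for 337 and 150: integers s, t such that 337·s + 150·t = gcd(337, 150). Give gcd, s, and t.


Euclidean algorithm on (337, 150) — divide until remainder is 0:
  337 = 2 · 150 + 37
  150 = 4 · 37 + 2
  37 = 18 · 2 + 1
  2 = 2 · 1 + 0
gcd(337, 150) = 1.
Track Bezout coefficients alongside the remainders: start with r₀ = 337 = a·1 + b·0 (s = 1, t = 0) and r₁ = 150 = a·0 + b·1 (s = 0, t = 1); each new remainder r_{k+1} = r_{k-1} − q_k·r_k inherits s_{k+1} = s_{k-1} − q_k·s_k, t_{k+1} = t_{k-1} − q_k·t_k, so r_k = a·s_k + b·t_k at every step:
  q = 2: r = 37, s = 1 − 2·0 = 1, t = 0 − 2·1 = -2  (check: 337·1 + 150·(-2) = 37)
  q = 4: r = 2, s = 0 − 4·1 = -4, t = 1 − 4·(-2) = 9  (check: 337·(-4) + 150·9 = 2)
  q = 18: r = 1, s = 1 − 18·(-4) = 73, t = -2 − 18·9 = -164  (check: 337·73 + 150·(-164) = 1)
The row with r = 1 (the gcd) gives the Bezout coefficients s = 73, t = -164.
Result: 337 · (73) + 150 · (-164) = 1.

gcd(337, 150) = 1; s = 73, t = -164 (check: 337·73 + 150·(-164) = 1).


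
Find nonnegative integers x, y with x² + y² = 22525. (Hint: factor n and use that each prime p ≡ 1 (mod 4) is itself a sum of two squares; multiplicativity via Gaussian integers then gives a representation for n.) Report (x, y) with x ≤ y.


Step 1: Factor n = 22525 = 5^2 · 17 · 53.
Step 2: Check the mod-4 condition on each prime factor: 5 ≡ 1 (mod 4), exponent 2; 17 ≡ 1 (mod 4), exponent 1; 53 ≡ 1 (mod 4), exponent 1.
All primes ≡ 3 (mod 4) appear to even exponent (or don't appear), so by the two-squares theorem n IS expressible as a sum of two squares.
Step 3: Build a representation. Group n = k² · m with k = 5 and m = 17 · 53 = 901 (a product of primes ≡ 1 (mod 4)); a representation of m scales to one of n via (k·x)² + (k·y)² = k²(x² + y²). Each prime p ≡ 1 (mod 4) is itself a sum of two squares; find a² by testing p − a² for a perfect square:
  17: 17 − 1² = 16 = 4² ⇒ 17 = 1² + 4².
  53: 53 − 1² = 52, 53 − 2² = 49 = 7² ⇒ 53 = 2² + 7².
  Combine using the Brahmagupta–Fibonacci identity (a² + b²)(c² + d²) = (ac − bd)² + (ad + bc)² = (ac + bd)² + (ad − bc)²:
  17 · 53 = 901: from (1² + 4²)(2² + 7²), take (1·2 − 4·7, 1·7 + 4·2) = (2 − 28, 7 + 8) = (-26, 15); dropping signs (only squares matter) gives (26, 15); check 26² + 15² = 676 + 225 = 901 ✓.
  Scale by k = 5: (5·26, 5·15) = (130, 75).
Step 4: Order so x ≤ y and verify: 75² + 130² = 5625 + 16900 = 22525 = n. ✓

n = 22525 = 75² + 130² (one valid representation with x ≤ y).
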